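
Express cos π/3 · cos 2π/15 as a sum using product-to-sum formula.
cos π/3 cos 2π/15 = (1/2)[cos(π/3-2π/15) + cos(π/3+2π/15)]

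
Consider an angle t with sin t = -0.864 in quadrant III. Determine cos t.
cos t = ±√(1 - sin²t) = -0.5035 (negative in QIII)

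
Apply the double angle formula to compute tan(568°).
tan(568°) = 2 tan 284° / (1 - tan²284°) = 0.5317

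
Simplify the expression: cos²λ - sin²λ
cos²λ - sin²λ = cos(2λ) (using Double angle)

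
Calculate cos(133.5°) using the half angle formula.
cos(133.5°) = -√((1 + cos 267°)/2) = -0.6884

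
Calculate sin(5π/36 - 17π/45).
sin(5π/36 - 17π/45) = sin 5π/36 cos 17π/45 - cos 5π/36 sin 17π/45 = -0.682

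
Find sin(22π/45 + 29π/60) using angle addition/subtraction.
sin(22π/45 + 29π/60) = sin 22π/45 cos 29π/60 + cos 22π/45 sin 29π/60 = 0.08716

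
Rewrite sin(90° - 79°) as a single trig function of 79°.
sin(90° - 79°) = cos(79°)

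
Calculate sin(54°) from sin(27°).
sin(54°) = 2 sin 27° cos 27° = 0.809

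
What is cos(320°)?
cos(320°) = 0.766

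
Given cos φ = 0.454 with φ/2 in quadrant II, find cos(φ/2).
cos(φ/2) = ±√((1 + cos φ)/2); negative since φ/2 ∈ QII, so cos(φ/2) = -0.8526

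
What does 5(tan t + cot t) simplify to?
5(tan t + cot t) = 5(sec t csc t) (using Quotient identities)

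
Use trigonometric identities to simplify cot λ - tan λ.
cot λ - tan λ = 2 cot(2λ) (using Double angle)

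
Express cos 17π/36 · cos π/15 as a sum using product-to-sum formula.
cos 17π/36 cos π/15 = (1/2)[cos(17π/36-π/15) + cos(17π/36+π/15)]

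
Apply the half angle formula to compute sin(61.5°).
sin(61.5°) = √((1 - cos 123°)/2) = 0.8788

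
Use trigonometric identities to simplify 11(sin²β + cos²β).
11(sin²β + cos²β) = 11 (using Pythagorean identity)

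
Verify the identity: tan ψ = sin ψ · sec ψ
RHS = sin ψ · (1/cos ψ) = sin ψ/cos ψ = tan ψ = LHS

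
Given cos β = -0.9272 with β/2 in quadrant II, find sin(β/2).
sin(β/2) = ±√((1 - cos β)/2); positive since β/2 ∈ QII, so sin(β/2) = 0.9816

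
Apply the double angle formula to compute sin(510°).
sin(510°) = 2 sin 255° cos 255° = 1/2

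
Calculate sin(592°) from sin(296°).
sin(592°) = 2 sin 296° cos 296° = -0.788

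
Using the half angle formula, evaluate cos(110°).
cos(110°) = -√((1 + cos 220°)/2) = -0.342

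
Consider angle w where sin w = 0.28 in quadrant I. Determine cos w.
cos w = √(1 - sin²w) = 0.96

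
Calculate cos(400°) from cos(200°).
cos(400°) = cos²200° - sin²200° = 0.766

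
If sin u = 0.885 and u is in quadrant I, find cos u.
cos u = 0.4656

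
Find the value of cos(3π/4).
cos(3π/4) = -√2/2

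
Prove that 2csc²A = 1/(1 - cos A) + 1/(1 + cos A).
RHS = [(1 + cos A) + (1 - cos A)] / [(1 - cos A)(1 + cos A)] = 2/(1 - cos²A) = 2/sin²A = 2csc²A = LHS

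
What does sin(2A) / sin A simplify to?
sin(2A) / sin A = 2 cos A (using Double angle)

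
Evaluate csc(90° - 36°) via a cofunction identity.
csc(90° - 36°) = sec(36°) = 1.236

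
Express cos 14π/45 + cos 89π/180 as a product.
cos 14π/45 + cos 89π/180 = 2 cos(29π/72) cos(-11π/120)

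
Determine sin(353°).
sin(353°) = -0.1219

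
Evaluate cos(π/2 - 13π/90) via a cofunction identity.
cos(π/2 - 13π/90) = sin(13π/90) = 0.4384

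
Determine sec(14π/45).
sec(14π/45) = 1.788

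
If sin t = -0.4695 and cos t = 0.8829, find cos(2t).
cos(2t) = cos²t - sin²t = 0.5591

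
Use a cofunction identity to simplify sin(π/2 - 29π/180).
sin(π/2 - 29π/180) = cos(29π/180)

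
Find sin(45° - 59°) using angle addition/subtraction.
sin(45° - 59°) = sin 45° cos 59° - cos 45° sin 59° = -0.2419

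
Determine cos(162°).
cos(162°) = -0.9511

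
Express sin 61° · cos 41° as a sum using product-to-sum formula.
sin 61° cos 41° = (1/2)[sin(61°+41°) + sin(61°-41°)]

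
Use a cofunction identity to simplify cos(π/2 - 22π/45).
cos(π/2 - 22π/45) = sin(22π/45)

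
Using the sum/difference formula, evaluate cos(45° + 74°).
cos(45° + 74°) = cos 45° cos 74° - sin 45° sin 74° = -0.4848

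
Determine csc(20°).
csc(20°) = 2.924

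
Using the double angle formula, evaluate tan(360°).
tan(360°) = 2 tan 180° / (1 - tan²180°) = 0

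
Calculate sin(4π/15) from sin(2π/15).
sin(4π/15) = 2 sin 2π/15 cos 2π/15 = 0.7431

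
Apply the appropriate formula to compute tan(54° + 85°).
tan(54° + 85°) = (tan 54° + tan 85°)/(1 - tan 54° tan 85°) = -0.8693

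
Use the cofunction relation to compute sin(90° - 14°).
sin(90° - 14°) = cos(14°) = 0.9703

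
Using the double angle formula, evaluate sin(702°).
sin(702°) = 2 sin 351° cos 351° = -0.309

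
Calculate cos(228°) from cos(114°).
cos(228°) = cos²114° - sin²114° = -0.6691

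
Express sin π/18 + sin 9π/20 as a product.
sin π/18 + sin 9π/20 = 2 sin(91π/360) cos(-71π/360)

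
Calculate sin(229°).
sin(229°) = -0.7547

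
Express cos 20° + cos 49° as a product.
cos 20° + cos 49° = 2 cos(34.5°) cos(-14.5°)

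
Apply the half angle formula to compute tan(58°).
tan(58°) = sin 116° / (1 + cos 116°) = 1.6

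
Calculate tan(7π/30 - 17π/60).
tan(7π/30 - 17π/60) = (tan 7π/30 - tan 17π/60)/(1 + tan 7π/30 tan 17π/60) = -0.1584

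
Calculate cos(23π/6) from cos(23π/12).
cos(23π/6) = cos²23π/12 - sin²23π/12 = √3/2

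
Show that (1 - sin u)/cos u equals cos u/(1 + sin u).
LHS = (1 - sin u)(1 + sin u) / (cos u(1 + sin u)) = (1 - sin²u) / (cos u(1 + sin u)) = cos²u / (cos u(1 + sin u)) = cos u/(1 + sin u) = RHS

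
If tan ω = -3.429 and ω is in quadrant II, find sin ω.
sin ω = 0.96 (using tan²ω + 1 = sec²ω)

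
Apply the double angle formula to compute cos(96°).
cos(96°) = 2cos²48° - 1 = -0.1045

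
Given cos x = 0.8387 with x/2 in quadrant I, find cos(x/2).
cos(x/2) = ±√((1 + cos x)/2); positive since x/2 ∈ QI, so cos(x/2) = 0.9588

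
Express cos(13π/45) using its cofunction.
cos(13π/45) = sin(π/2 - 13π/45) = sin(19π/90)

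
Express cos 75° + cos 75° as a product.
cos 75° + cos 75° = 2 cos(75°) cos(0°)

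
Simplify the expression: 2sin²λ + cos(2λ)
2sin²λ + cos(2λ) = 1 (using Double angle)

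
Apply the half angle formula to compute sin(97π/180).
sin(97π/180) = √((1 - cos 97π/90)/2) = 0.9925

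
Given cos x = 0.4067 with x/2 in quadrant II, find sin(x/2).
sin(x/2) = ±√((1 - cos x)/2); positive since x/2 ∈ QII, so sin(x/2) = 0.5447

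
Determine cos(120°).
cos(120°) = -1/2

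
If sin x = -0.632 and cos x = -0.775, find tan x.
tan x = sin x / cos x = 0.8155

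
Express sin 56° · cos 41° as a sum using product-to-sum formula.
sin 56° cos 41° = (1/2)[sin(56°+41°) + sin(56°-41°)]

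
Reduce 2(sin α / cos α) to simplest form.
2(sin α / cos α) = 2(tan α) (using Quotient identity)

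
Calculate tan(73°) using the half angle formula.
tan(73°) = sin 146° / (1 + cos 146°) = 3.271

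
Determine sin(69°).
sin(69°) = 0.9336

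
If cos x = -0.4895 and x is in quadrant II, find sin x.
sin x = 0.872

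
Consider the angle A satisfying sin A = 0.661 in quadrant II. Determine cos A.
cos A = ±√(1 - sin²A) = -0.7504 (negative in QII)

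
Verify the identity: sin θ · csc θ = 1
LHS = sin θ · (1/sin θ) = 1 = RHS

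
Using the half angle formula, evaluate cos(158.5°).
cos(158.5°) = -√((1 + cos 317°)/2) = -0.9304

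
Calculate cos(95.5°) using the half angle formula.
cos(95.5°) = -√((1 + cos 191°)/2) = -0.09585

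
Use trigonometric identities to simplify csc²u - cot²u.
csc²u - cot²u = 1 (using Pythagorean identity)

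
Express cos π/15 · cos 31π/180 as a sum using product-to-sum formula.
cos π/15 cos 31π/180 = (1/2)[cos(π/15-31π/180) + cos(π/15+31π/180)]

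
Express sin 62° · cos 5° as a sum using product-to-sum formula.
sin 62° cos 5° = (1/2)[sin(62°+5°) + sin(62°-5°)]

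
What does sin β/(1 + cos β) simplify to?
sin β/(1 + cos β) = tan(β/2) (using Half angle)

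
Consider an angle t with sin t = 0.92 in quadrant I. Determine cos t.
cos t = √(1 - sin²t) = 0.3919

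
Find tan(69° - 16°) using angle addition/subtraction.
tan(69° - 16°) = (tan 69° - tan 16°)/(1 + tan 69° tan 16°) = 1.327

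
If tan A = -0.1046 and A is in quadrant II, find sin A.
sin A = 0.104 (using tan²A + 1 = sec²A)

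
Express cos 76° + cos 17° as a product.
cos 76° + cos 17° = 2 cos(46.5°) cos(29.5°)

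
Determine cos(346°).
cos(346°) = 0.9703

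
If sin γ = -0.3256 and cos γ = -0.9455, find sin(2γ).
sin(2γ) = 2 sin γ cos γ = 0.6157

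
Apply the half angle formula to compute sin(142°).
sin(142°) = √((1 - cos 284°)/2) = 0.6157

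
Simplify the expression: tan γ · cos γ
tan γ · cos γ = sin γ (using Quotient identity)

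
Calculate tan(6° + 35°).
tan(6° + 35°) = (tan 6° + tan 35°)/(1 - tan 6° tan 35°) = 0.8693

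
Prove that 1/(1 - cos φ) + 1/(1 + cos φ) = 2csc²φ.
LHS = [(1 + cos φ) + (1 - cos φ)] / [(1 - cos φ)(1 + cos φ)] = 2/(1 - cos²φ) = 2/sin²φ = 2csc²φ = RHS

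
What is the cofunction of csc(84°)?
csc(84°) = sec(90° - 84°) = sec(6°)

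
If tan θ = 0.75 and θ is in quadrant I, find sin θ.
sin θ = 0.6 (using tan²θ + 1 = sec²θ)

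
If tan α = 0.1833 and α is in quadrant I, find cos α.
cos α = 0.9836 (using tan²α + 1 = sec²α)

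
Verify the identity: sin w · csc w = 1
LHS = sin w · (1/sin w) = 1 = RHS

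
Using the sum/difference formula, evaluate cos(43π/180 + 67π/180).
cos(43π/180 + 67π/180) = cos 43π/180 cos 67π/180 - sin 43π/180 sin 67π/180 = -0.342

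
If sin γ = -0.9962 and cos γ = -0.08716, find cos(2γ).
cos(2γ) = cos²γ - sin²γ = -0.9848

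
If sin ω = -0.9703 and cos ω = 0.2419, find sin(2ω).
sin(2ω) = 2 sin ω cos ω = -0.4694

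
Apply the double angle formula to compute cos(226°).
cos(226°) = cos²113° - sin²113° = -0.6947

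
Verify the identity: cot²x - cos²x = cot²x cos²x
LHS = cos²x/sin²x - cos²x = cos²x(1/sin²x - 1) = cos²x · (1 - sin²x)/sin²x = cos²x · cos²x/sin²x = cos²x · cot²x = RHS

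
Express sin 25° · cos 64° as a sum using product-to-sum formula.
sin 25° cos 64° = (1/2)[sin(25°+64°) + sin(25°-64°)]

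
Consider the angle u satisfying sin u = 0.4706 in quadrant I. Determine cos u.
cos u = √(1 - sin²u) = 0.8823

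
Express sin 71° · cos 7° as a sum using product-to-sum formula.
sin 71° cos 7° = (1/2)[sin(71°+7°) + sin(71°-7°)]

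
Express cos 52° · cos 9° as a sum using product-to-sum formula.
cos 52° cos 9° = (1/2)[cos(52°-9°) + cos(52°+9°)]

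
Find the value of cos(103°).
cos(103°) = -0.225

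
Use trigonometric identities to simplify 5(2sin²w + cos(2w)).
5(2sin²w + cos(2w)) = 5 (using Double angle)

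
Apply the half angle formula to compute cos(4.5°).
cos(4.5°) = √((1 + cos 9°)/2) = 0.9969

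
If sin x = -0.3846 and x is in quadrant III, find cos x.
cos x = -0.9231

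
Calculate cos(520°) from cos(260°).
cos(520°) = cos²260° - sin²260° = -0.9397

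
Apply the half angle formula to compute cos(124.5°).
cos(124.5°) = -√((1 + cos 249°)/2) = -0.5664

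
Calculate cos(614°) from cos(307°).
cos(614°) = cos²307° - sin²307° = -0.2756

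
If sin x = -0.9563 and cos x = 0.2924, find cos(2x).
cos(2x) = cos²x - sin²x = -0.829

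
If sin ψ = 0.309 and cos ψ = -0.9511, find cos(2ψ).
cos(2ψ) = cos²ψ - sin²ψ = 0.8091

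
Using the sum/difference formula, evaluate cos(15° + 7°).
cos(15° + 7°) = cos 15° cos 7° - sin 15° sin 7° = 0.9272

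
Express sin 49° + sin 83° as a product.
sin 49° + sin 83° = 2 sin(66°) cos(-17°)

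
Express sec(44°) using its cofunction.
sec(44°) = csc(90° - 44°) = csc(46°)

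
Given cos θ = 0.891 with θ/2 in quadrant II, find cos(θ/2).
cos(θ/2) = ±√((1 + cos θ)/2); negative since θ/2 ∈ QII, so cos(θ/2) = -0.9724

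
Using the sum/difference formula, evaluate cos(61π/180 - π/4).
cos(61π/180 - π/4) = cos 61π/180 cos π/4 + sin 61π/180 sin π/4 = 0.9613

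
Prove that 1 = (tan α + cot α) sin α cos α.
RHS = (sin α/cos α + cos α/sin α) sin α cos α = ((sin²α + cos²α)/(sin α cos α)) · sin α cos α = sin²α + cos²α = 1 = LHS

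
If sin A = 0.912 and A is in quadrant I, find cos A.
cos A = 0.4102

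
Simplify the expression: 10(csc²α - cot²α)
10(csc²α - cot²α) = 10 (using Pythagorean identity)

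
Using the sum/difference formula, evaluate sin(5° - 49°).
sin(5° - 49°) = sin 5° cos 49° - cos 5° sin 49° = -0.6947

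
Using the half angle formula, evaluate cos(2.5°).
cos(2.5°) = √((1 + cos 5°)/2) = 0.999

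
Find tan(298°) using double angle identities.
tan(298°) = 2 tan 149° / (1 - tan²149°) = -1.881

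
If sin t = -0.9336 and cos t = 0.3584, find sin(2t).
sin(2t) = 2 sin t cos t = -0.6692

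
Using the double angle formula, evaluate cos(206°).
cos(206°) = 1 - 2sin²103° = -0.8988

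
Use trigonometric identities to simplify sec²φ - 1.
sec²φ - 1 = tan²φ (using Pythagorean identity)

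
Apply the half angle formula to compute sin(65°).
sin(65°) = √((1 - cos 130°)/2) = 0.9063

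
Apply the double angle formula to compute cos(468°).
cos(468°) = cos²234° - sin²234° = -0.309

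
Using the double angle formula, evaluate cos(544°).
cos(544°) = cos²272° - sin²272° = -0.9976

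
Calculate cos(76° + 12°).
cos(76° + 12°) = cos 76° cos 12° - sin 76° sin 12° = 0.0349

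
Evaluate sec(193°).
sec(193°) = -1.026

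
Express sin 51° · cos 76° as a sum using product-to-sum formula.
sin 51° cos 76° = (1/2)[sin(51°+76°) + sin(51°-76°)]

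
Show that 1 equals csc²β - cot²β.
RHS = 1/sin²β - cos²β/sin²β = (1 - cos²β)/sin²β = sin²β/sin²β = 1 = LHS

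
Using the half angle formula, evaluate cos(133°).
cos(133°) = -√((1 + cos 266°)/2) = -0.682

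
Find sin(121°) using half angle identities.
sin(121°) = √((1 - cos 242°)/2) = 0.8572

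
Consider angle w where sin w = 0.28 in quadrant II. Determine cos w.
cos w = ±√(1 - sin²w) = -0.96 (negative in QII)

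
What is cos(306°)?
cos(306°) = 0.5878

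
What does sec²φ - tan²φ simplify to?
sec²φ - tan²φ = 1 (using Pythagorean identity)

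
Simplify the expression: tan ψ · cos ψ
tan ψ · cos ψ = sin ψ (using Quotient identity)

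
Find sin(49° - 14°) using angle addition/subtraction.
sin(49° - 14°) = sin 49° cos 14° - cos 49° sin 14° = 0.5736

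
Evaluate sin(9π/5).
sin(9π/5) = -0.5878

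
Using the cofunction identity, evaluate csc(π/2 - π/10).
csc(π/2 - π/10) = sec(π/10) = 1.051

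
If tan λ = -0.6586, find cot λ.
cot λ = 1/tan λ = -1.518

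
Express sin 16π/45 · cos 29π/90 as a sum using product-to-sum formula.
sin 16π/45 cos 29π/90 = (1/2)[sin(16π/45+29π/90) + sin(16π/45-29π/90)]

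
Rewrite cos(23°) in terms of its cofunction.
cos(23°) = sin(90° - 23°) = sin(67°)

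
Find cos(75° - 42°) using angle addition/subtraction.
cos(75° - 42°) = cos 75° cos 42° + sin 75° sin 42° = 0.8387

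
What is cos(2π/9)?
cos(2π/9) = 0.766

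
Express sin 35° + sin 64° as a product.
sin 35° + sin 64° = 2 sin(49.5°) cos(-14.5°)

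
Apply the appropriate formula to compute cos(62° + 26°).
cos(62° + 26°) = cos 62° cos 26° - sin 62° sin 26° = 0.0349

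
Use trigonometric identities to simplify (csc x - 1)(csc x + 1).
(csc x - 1)(csc x + 1) = cot²x (using Diff. of squares)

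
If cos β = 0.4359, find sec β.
sec β = 1/cos β = 2.294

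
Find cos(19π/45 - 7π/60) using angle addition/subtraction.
cos(19π/45 - 7π/60) = cos 19π/45 cos 7π/60 + sin 19π/45 sin 7π/60 = 0.5736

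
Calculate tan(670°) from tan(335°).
tan(670°) = 2 tan 335° / (1 - tan²335°) = -1.192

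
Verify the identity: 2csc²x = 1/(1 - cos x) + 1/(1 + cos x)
RHS = [(1 + cos x) + (1 - cos x)] / [(1 - cos x)(1 + cos x)] = 2/(1 - cos²x) = 2/sin²x = 2csc²x = LHS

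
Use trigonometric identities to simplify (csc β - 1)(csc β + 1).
(csc β - 1)(csc β + 1) = cot²β (using Diff. of squares)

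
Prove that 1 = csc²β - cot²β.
RHS = 1/sin²β - cos²β/sin²β = (1 - cos²β)/sin²β = sin²β/sin²β = 1 = LHS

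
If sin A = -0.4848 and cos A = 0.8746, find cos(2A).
cos(2A) = cos²A - sin²A = 0.5299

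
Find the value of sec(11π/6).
sec(11π/6) = 2√3/3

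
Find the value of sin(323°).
sin(323°) = -0.6018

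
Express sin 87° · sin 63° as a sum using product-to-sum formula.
sin 87° sin 63° = (1/2)[cos(87°-63°) - cos(87°+63°)]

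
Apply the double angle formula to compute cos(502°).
cos(502°) = cos²251° - sin²251° = -0.788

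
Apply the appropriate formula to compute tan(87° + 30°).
tan(87° + 30°) = (tan 87° + tan 30°)/(1 - tan 87° tan 30°) = -1.963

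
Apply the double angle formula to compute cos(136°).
cos(136°) = cos²68° - sin²68° = -0.7193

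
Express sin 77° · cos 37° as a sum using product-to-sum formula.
sin 77° cos 37° = (1/2)[sin(77°+37°) + sin(77°-37°)]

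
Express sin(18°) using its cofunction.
sin(18°) = cos(90° - 18°) = cos(72°)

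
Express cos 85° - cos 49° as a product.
cos 85° - cos 49° = -2 sin(67°) sin(18°)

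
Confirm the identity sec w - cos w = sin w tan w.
LHS = 1/cos w - cos w = (1 - cos²w)/cos w = sin²w/cos w = sin w · (sin w/cos w) = sin w tan w = RHS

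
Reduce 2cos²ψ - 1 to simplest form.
2cos²ψ - 1 = cos(2ψ) (using Double angle)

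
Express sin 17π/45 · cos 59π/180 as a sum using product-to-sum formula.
sin 17π/45 cos 59π/180 = (1/2)[sin(17π/45+59π/180) + sin(17π/45-59π/180)]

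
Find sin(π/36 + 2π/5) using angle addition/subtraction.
sin(π/36 + 2π/5) = sin π/36 cos 2π/5 + cos π/36 sin 2π/5 = 0.9744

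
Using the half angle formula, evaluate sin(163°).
sin(163°) = √((1 - cos 326°)/2) = 0.2924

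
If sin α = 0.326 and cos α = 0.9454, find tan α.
tan α = sin α / cos α = 0.3448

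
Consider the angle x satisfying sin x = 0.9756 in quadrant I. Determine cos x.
cos x = √(1 - sin²x) = 0.2196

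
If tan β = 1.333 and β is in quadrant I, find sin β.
sin β = 0.7999 (using tan²β + 1 = sec²β)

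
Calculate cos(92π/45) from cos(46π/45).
cos(92π/45) = cos²46π/45 - sin²46π/45 = 0.9903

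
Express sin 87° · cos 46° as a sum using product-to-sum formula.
sin 87° cos 46° = (1/2)[sin(87°+46°) + sin(87°-46°)]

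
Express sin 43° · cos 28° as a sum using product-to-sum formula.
sin 43° cos 28° = (1/2)[sin(43°+28°) + sin(43°-28°)]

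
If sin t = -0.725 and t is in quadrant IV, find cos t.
cos t = 0.6887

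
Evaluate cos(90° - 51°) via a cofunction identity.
cos(90° - 51°) = sin(51°) = 0.7771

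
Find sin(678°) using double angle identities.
sin(678°) = 2 sin 339° cos 339° = -0.6691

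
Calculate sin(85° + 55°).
sin(85° + 55°) = sin 85° cos 55° + cos 85° sin 55° = 0.6428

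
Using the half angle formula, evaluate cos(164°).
cos(164°) = -√((1 + cos 328°)/2) = -0.9613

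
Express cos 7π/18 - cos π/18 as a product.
cos 7π/18 - cos π/18 = -2 sin(2π/9) sin(π/6)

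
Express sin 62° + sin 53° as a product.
sin 62° + sin 53° = 2 sin(57.5°) cos(4.5°)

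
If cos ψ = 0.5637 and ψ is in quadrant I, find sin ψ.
sin ψ = 0.826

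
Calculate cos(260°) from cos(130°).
cos(260°) = cos²130° - sin²130° = -0.1736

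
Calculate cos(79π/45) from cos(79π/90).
cos(79π/45) = cos²79π/90 - sin²79π/90 = 0.7193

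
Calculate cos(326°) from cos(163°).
cos(326°) = cos²163° - sin²163° = 0.829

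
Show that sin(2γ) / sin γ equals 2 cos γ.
LHS = 2 sin γ cos γ / sin γ = 2 cos γ = RHS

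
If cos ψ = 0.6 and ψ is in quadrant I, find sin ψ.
sin ψ = 0.8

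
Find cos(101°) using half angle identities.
cos(101°) = -√((1 + cos 202°)/2) = -0.1908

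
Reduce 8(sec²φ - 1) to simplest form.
8(sec²φ - 1) = 8(tan²φ) (using Pythagorean identity)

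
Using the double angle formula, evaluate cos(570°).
cos(570°) = 1 - 2sin²285° = -√3/2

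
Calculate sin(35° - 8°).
sin(35° - 8°) = sin 35° cos 8° - cos 35° sin 8° = 0.454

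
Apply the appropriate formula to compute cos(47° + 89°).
cos(47° + 89°) = cos 47° cos 89° - sin 47° sin 89° = -0.7193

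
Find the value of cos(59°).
cos(59°) = 0.515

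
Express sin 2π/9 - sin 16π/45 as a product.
sin 2π/9 - sin 16π/45 = 2 cos(13π/45) sin(-π/15)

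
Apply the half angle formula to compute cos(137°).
cos(137°) = -√((1 + cos 274°)/2) = -0.7314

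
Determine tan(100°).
tan(100°) = -5.671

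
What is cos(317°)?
cos(317°) = 0.7314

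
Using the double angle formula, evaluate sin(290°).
sin(290°) = 2 sin 145° cos 145° = -0.9397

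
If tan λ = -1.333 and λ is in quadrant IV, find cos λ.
cos λ = 0.6001 (using tan²λ + 1 = sec²λ)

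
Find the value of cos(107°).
cos(107°) = -0.2924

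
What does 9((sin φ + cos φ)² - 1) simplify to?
9((sin φ + cos φ)² - 1) = 9(sin(2φ)) (using Pythagorean + double angle)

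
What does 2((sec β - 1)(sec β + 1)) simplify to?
2((sec β - 1)(sec β + 1)) = 2(tan²β) (using Diff. of squares)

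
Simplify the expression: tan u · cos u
tan u · cos u = sin u (using Quotient identity)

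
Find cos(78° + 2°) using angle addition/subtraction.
cos(78° + 2°) = cos 78° cos 2° - sin 78° sin 2° = 0.1736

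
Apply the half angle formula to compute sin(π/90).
sin(π/90) = √((1 - cos π/45)/2) = 0.0349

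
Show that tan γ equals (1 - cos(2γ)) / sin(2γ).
RHS = 2sin²γ / (2 sin γ cos γ) = sin γ/cos γ = tan γ = LHS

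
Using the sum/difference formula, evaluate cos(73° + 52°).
cos(73° + 52°) = cos 73° cos 52° - sin 73° sin 52° = -0.5736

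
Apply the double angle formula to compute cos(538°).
cos(538°) = cos²269° - sin²269° = -0.9994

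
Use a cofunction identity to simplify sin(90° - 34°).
sin(90° - 34°) = cos(34°)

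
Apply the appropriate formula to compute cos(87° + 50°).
cos(87° + 50°) = cos 87° cos 50° - sin 87° sin 50° = -0.7314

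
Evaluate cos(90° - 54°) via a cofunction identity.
cos(90° - 54°) = sin(54°) = 0.809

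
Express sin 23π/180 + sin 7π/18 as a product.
sin 23π/180 + sin 7π/18 = 2 sin(31π/120) cos(-47π/360)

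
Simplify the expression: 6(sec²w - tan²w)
6(sec²w - tan²w) = 6 (using Pythagorean identity)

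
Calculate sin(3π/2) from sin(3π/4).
sin(3π/2) = 2 sin 3π/4 cos 3π/4 = -1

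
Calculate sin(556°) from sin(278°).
sin(556°) = 2 sin 278° cos 278° = -0.2756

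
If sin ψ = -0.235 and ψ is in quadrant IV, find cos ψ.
cos ψ = 0.972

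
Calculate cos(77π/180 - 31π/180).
cos(77π/180 - 31π/180) = cos 77π/180 cos 31π/180 + sin 77π/180 sin 31π/180 = 0.6947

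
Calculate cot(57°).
cot(57°) = 0.6494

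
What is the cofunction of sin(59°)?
sin(59°) = cos(90° - 59°) = cos(31°)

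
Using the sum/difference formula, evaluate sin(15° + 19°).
sin(15° + 19°) = sin 15° cos 19° + cos 15° sin 19° = 0.5592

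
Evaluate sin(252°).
sin(252°) = -0.9511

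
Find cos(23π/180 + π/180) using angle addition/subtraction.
cos(23π/180 + π/180) = cos 23π/180 cos π/180 - sin 23π/180 sin π/180 = 0.9135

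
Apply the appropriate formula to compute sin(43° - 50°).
sin(43° - 50°) = sin 43° cos 50° - cos 43° sin 50° = -0.1219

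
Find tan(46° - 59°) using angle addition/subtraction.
tan(46° - 59°) = (tan 46° - tan 59°)/(1 + tan 46° tan 59°) = -0.2309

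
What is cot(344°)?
cot(344°) = -3.487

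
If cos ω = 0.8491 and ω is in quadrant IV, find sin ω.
sin ω = -0.5282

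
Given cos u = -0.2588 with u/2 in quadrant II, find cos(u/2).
cos(u/2) = ±√((1 + cos u)/2); negative since u/2 ∈ QII, so cos(u/2) = -0.6088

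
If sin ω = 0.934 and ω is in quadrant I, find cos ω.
cos ω = 0.3573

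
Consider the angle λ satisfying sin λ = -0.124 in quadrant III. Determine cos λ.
cos λ = ±√(1 - sin²λ) = -0.9923 (negative in QIII)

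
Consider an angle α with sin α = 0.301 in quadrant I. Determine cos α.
cos α = √(1 - sin²α) = 0.9536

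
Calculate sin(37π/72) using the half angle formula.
sin(37π/72) = √((1 - cos 37π/36)/2) = 0.999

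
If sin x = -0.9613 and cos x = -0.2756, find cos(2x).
cos(2x) = cos²x - sin²x = -0.8481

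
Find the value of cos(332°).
cos(332°) = 0.8829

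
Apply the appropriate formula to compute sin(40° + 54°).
sin(40° + 54°) = sin 40° cos 54° + cos 40° sin 54° = 0.9976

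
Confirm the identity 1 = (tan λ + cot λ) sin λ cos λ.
RHS = (sin λ/cos λ + cos λ/sin λ) sin λ cos λ = ((sin²λ + cos²λ)/(sin λ cos λ)) · sin λ cos λ = sin²λ + cos²λ = 1 = LHS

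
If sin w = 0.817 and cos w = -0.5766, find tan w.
tan w = sin w / cos w = -1.417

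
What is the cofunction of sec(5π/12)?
sec(5π/12) = csc(π/2 - 5π/12) = csc(π/12)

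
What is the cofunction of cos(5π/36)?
cos(5π/36) = sin(π/2 - 5π/36) = sin(13π/36)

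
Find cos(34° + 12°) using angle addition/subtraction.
cos(34° + 12°) = cos 34° cos 12° - sin 34° sin 12° = 0.6947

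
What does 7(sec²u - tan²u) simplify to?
7(sec²u - tan²u) = 7 (using Pythagorean identity)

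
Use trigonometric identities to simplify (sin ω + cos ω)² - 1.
(sin ω + cos ω)² - 1 = sin(2ω) (using Pythagorean + double angle)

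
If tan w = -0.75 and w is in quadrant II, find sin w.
sin w = 0.6 (using tan²w + 1 = sec²w)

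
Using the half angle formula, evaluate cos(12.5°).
cos(12.5°) = √((1 + cos 25°)/2) = 0.9763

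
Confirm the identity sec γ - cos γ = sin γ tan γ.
LHS = 1/cos γ - cos γ = (1 - cos²γ)/cos γ = sin²γ/cos γ = sin γ · (sin γ/cos γ) = sin γ tan γ = RHS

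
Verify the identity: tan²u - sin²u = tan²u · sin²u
LHS = sin²u/cos²u - sin²u = sin²u(1/cos²u - 1) = sin²u · (1 - cos²u)/cos²u = sin²u · sin²u/cos²u = sin²u · tan²u = RHS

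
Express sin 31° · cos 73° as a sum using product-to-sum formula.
sin 31° cos 73° = (1/2)[sin(31°+73°) + sin(31°-73°)]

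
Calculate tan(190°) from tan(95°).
tan(190°) = 2 tan 95° / (1 - tan²95°) = 0.1763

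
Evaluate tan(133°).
tan(133°) = -1.072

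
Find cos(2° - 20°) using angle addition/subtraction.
cos(2° - 20°) = cos 2° cos 20° + sin 2° sin 20° = 0.9511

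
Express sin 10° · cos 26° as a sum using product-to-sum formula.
sin 10° cos 26° = (1/2)[sin(10°+26°) + sin(10°-26°)]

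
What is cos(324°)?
cos(324°) = 0.809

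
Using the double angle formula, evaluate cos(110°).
cos(110°) = cos²55° - sin²55° = -0.342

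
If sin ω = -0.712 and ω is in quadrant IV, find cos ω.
cos ω = 0.7022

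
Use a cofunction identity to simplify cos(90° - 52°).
cos(90° - 52°) = sin(52°)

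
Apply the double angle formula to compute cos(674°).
cos(674°) = 2cos²337° - 1 = 0.6947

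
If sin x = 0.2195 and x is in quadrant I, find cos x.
cos x = 0.9756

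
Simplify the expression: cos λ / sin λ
cos λ / sin λ = cot λ (using Quotient identity)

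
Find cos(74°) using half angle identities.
cos(74°) = √((1 + cos 148°)/2) = 0.2756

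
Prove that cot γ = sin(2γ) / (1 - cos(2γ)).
RHS = 2 sin γ cos γ / (2sin²γ) = cos γ/sin γ = cot γ = LHS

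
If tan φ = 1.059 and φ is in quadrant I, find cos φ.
cos φ = 0.6866 (using tan²φ + 1 = sec²φ)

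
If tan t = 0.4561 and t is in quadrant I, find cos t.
cos t = 0.9098 (using tan²t + 1 = sec²t)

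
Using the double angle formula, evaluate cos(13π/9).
cos(13π/9) = cos²13π/18 - sin²13π/18 = -0.1736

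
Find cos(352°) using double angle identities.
cos(352°) = cos²176° - sin²176° = 0.9903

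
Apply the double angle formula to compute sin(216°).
sin(216°) = 2 sin 108° cos 108° = -0.5878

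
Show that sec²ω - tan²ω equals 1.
LHS = 1/cos²ω - sin²ω/cos²ω = (1 - sin²ω)/cos²ω = cos²ω/cos²ω = 1 = RHS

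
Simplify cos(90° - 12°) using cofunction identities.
cos(90° - 12°) = sin(12°)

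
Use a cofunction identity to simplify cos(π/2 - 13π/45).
cos(π/2 - 13π/45) = sin(13π/45)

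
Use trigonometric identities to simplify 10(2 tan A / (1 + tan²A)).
10(2 tan A / (1 + tan²A)) = 10(sin(2A)) (using Double angle)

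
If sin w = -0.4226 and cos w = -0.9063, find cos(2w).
cos(2w) = cos²w - sin²w = 0.6428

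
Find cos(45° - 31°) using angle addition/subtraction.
cos(45° - 31°) = cos 45° cos 31° + sin 45° sin 31° = 0.9703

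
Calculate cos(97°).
cos(97°) = -0.1219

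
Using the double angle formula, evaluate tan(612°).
tan(612°) = 2 tan 306° / (1 - tan²306°) = 3.078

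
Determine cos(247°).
cos(247°) = -0.3907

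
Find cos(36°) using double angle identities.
cos(36°) = cos²18° - sin²18° = 0.809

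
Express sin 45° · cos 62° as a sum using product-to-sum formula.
sin 45° cos 62° = (1/2)[sin(45°+62°) + sin(45°-62°)]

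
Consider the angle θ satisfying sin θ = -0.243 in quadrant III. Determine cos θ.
cos θ = ±√(1 - sin²θ) = -0.97 (negative in QIII)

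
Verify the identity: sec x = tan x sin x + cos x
RHS = sin²x/cos x + cos x = (sin²x + cos²x)/cos x = 1/cos x = sec x = LHS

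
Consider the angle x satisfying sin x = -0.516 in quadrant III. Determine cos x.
cos x = ±√(1 - sin²x) = -0.8566 (negative in QIII)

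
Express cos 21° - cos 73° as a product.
cos 21° - cos 73° = -2 sin(47°) sin(-26°)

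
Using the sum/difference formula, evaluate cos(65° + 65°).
cos(65° + 65°) = cos 65° cos 65° - sin 65° sin 65° = -0.6428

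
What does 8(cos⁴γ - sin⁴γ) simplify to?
8(cos⁴γ - sin⁴γ) = 8(cos(2γ)) (using Factoring + double angle)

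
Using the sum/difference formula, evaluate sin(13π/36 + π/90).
sin(13π/36 + π/90) = sin 13π/36 cos π/90 + cos 13π/36 sin π/90 = 0.9205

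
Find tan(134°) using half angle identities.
tan(134°) = sin 268° / (1 + cos 268°) = -1.036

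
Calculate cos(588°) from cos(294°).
cos(588°) = cos²294° - sin²294° = -0.6691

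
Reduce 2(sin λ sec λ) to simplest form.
2(sin λ sec λ) = 2(tan λ) (using Reciprocal + quotient)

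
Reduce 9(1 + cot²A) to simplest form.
9(1 + cot²A) = 9(csc²A) (using Pythagorean identity)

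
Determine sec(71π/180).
sec(71π/180) = 3.072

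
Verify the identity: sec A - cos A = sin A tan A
LHS = 1/cos A - cos A = (1 - cos²A)/cos A = sin²A/cos A = sin A · (sin A/cos A) = sin A tan A = RHS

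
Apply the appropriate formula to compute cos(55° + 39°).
cos(55° + 39°) = cos 55° cos 39° - sin 55° sin 39° = -0.06976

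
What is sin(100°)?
sin(100°) = 0.9848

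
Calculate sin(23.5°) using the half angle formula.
sin(23.5°) = √((1 - cos 47°)/2) = 0.3987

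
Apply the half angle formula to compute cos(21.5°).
cos(21.5°) = √((1 + cos 43°)/2) = 0.9304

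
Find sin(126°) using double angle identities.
sin(126°) = 2 sin 63° cos 63° = 0.809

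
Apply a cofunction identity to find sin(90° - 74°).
sin(90° - 74°) = cos(74°) = 0.2756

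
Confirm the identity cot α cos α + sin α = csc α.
LHS = cos²α/sin α + sin α = (cos²α + sin²α)/sin α = 1/sin α = csc α = RHS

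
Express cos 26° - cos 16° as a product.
cos 26° - cos 16° = -2 sin(21°) sin(5°)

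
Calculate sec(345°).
sec(345°) = 1.035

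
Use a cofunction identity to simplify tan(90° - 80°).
tan(90° - 80°) = cot(80°)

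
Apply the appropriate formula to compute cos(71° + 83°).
cos(71° + 83°) = cos 71° cos 83° - sin 71° sin 83° = -0.8988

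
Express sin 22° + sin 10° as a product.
sin 22° + sin 10° = 2 sin(16°) cos(6°)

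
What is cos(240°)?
cos(240°) = -1/2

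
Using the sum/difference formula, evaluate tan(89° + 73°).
tan(89° + 73°) = (tan 89° + tan 73°)/(1 - tan 89° tan 73°) = -0.3249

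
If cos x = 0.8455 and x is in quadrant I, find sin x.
sin x = 0.534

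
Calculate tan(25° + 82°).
tan(25° + 82°) = (tan 25° + tan 82°)/(1 - tan 25° tan 82°) = -3.271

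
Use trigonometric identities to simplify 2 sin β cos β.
2 sin β cos β = sin(2β) (using Double angle)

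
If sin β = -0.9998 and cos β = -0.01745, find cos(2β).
cos(2β) = cos²β - sin²β = -0.9993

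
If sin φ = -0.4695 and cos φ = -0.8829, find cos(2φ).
cos(2φ) = cos²φ - sin²φ = 0.5591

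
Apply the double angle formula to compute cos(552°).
cos(552°) = cos²276° - sin²276° = -0.9781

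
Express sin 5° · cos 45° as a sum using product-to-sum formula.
sin 5° cos 45° = (1/2)[sin(5°+45°) + sin(5°-45°)]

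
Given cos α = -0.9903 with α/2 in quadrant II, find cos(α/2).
cos(α/2) = ±√((1 + cos α)/2); negative since α/2 ∈ QII, so cos(α/2) = -0.06964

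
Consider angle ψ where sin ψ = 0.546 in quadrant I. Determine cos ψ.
cos ψ = √(1 - sin²ψ) = 0.8378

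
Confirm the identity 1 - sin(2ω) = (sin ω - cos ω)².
RHS = sin²ω - 2 sin ω cos ω + cos²ω = (sin²ω + cos²ω) - 2 sin ω cos ω = 1 - sin(2ω) = LHS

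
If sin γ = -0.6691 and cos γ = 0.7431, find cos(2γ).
cos(2γ) = cos²γ - sin²γ = 0.1045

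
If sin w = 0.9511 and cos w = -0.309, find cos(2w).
cos(2w) = cos²w - sin²w = -0.8091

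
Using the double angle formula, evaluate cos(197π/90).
cos(197π/90) = cos²197π/180 - sin²197π/180 = 0.829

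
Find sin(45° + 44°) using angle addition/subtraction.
sin(45° + 44°) = sin 45° cos 44° + cos 45° sin 44° = 0.9998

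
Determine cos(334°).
cos(334°) = 0.8988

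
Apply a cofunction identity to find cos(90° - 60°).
cos(90° - 60°) = sin(60°) = √3/2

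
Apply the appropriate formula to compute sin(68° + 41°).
sin(68° + 41°) = sin 68° cos 41° + cos 68° sin 41° = 0.9455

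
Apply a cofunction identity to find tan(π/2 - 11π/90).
tan(π/2 - 11π/90) = cot(11π/90) = 2.475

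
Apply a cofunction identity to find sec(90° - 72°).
sec(90° - 72°) = csc(72°) = 1.051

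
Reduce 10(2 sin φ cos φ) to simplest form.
10(2 sin φ cos φ) = 10(sin(2φ)) (using Double angle)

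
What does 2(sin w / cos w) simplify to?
2(sin w / cos w) = 2(tan w) (using Quotient identity)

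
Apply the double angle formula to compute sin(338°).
sin(338°) = 2 sin 169° cos 169° = -0.3746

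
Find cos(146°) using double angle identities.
cos(146°) = 1 - 2sin²73° = -0.829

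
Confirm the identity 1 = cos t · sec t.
RHS = cos t · (1/cos t) = 1 = LHS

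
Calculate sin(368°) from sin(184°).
sin(368°) = 2 sin 184° cos 184° = 0.1392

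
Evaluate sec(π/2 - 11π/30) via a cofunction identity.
sec(π/2 - 11π/30) = csc(11π/30) = 1.095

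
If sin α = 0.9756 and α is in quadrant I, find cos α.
cos α = 0.2196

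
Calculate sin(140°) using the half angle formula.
sin(140°) = √((1 - cos 280°)/2) = 0.6428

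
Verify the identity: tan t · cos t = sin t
LHS = (sin t/cos t) · cos t = sin t = RHS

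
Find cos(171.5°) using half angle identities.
cos(171.5°) = -√((1 + cos 343°)/2) = -0.989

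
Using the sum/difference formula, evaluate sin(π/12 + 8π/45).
sin(π/12 + 8π/45) = sin π/12 cos 8π/45 + cos π/12 sin 8π/45 = 0.7314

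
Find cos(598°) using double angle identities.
cos(598°) = cos²299° - sin²299° = -0.5299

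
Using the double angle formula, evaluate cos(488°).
cos(488°) = cos²244° - sin²244° = -0.6157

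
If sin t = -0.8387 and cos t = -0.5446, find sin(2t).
sin(2t) = 2 sin t cos t = 0.9135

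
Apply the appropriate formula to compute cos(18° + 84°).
cos(18° + 84°) = cos 18° cos 84° - sin 18° sin 84° = -0.2079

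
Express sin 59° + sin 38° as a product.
sin 59° + sin 38° = 2 sin(48.5°) cos(10.5°)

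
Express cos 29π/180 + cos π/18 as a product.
cos 29π/180 + cos π/18 = 2 cos(13π/120) cos(19π/360)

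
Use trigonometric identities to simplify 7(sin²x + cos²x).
7(sin²x + cos²x) = 7 (using Pythagorean identity)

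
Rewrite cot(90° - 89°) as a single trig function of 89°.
cot(90° - 89°) = tan(89°)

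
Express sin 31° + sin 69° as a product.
sin 31° + sin 69° = 2 sin(50°) cos(-19°)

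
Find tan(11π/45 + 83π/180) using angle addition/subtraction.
tan(11π/45 + 83π/180) = (tan 11π/45 + tan 83π/180)/(1 - tan 11π/45 tan 83π/180) = -1.327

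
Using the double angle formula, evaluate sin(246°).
sin(246°) = 2 sin 123° cos 123° = -0.9135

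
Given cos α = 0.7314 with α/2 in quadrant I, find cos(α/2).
cos(α/2) = ±√((1 + cos α)/2); positive since α/2 ∈ QI, so cos(α/2) = 0.9304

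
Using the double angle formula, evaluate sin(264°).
sin(264°) = 2 sin 132° cos 132° = -0.9945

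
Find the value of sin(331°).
sin(331°) = -0.4848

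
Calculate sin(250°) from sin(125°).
sin(250°) = 2 sin 125° cos 125° = -0.9397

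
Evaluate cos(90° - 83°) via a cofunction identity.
cos(90° - 83°) = sin(83°) = 0.9925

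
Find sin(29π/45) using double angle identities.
sin(29π/45) = 2 sin 29π/90 cos 29π/90 = 0.8988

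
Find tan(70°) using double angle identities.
tan(70°) = 2 tan 35° / (1 - tan²35°) = 2.747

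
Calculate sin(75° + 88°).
sin(75° + 88°) = sin 75° cos 88° + cos 75° sin 88° = 0.2924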